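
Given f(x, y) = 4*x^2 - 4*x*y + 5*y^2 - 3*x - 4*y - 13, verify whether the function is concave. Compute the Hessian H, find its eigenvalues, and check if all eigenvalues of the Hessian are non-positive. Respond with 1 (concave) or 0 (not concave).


The Hessian of f(x,y) = 4*x^2 - 4*x*y + 5*y^2 - 3*x - 4*y - 13 is:
H = [[8, -4], [-4, 10]]
Trace = 8 + 10 = 18
Determinant = 8*10 - (-4)^2 = 64
Discriminant = (18)^2 - 4*64 = 68.0
Eigenvalues: lambda_1 = 4.8769, lambda_2 = 13.1231
The function is not concave.

0


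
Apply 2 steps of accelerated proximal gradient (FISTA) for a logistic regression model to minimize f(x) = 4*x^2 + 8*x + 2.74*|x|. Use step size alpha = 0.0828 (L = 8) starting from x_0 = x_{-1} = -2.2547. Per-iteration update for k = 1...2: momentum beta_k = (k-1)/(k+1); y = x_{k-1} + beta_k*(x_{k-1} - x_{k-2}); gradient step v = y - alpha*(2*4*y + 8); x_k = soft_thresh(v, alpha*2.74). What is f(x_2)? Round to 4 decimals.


FISTA on f(x) = 4*x^2 + 8*x + 2.74*|x|
L = 8, alpha = 0.0828
Iteration 1: beta = 0.0, y = -2.2547 + 0.0*(-2.2547 + 2.2547) = -2.2547
  grad(y) = -10.0376, v = y - alpha*grad = -1.4236
  prox(v) = soft_thresh(-1.4236, 0.2269) = -1.1967
Iteration 2: beta = 0.3333, y = -1.1967 + 0.3333*(-1.1967 + 2.2547) = -0.8441
  grad(y) = 1.2476, v = y - alpha*grad = -0.9474
  prox(v) = soft_thresh(-0.9474, 0.2269) = -0.7205
f(x_2) = 4*(-0.7205)^2 + 8*(-0.7205) + 2.74*|-0.7205| = -1.7134


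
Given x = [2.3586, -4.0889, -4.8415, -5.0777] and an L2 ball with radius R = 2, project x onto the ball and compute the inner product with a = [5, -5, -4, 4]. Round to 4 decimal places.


Step 1: Compute ||x|| (intermediates to 6 decimals).
||x|| = sqrt(2.3586^2 + (-4.0889)^2 + (-4.8415)^2 + (-5.0777)^2) = 8.456078
Step 2: Project.
Since ||x|| > R, scale = R/||x|| = 2/8.456078 = 0.236516, proj(x) = scale * x
proj(x) = [0.557847, -0.96709, -1.145092, -1.200957]
Step 3: Dot product.
a^T * proj(x) = 5*0.557847 - 5*(-0.96709) - 4*(-1.145092) + 4*(-1.200957) = 7.4012


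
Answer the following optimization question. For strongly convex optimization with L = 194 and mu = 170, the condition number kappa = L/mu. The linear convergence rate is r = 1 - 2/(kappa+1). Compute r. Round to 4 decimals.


Step 1: Compute the condition number.
kappa = L/mu = 194/170 = 1.1412
Step 2: Compute the convergence rate.
r = 1 - 2/(kappa + 1) = 1 - 2*mu/(L + mu) = (L - mu)/(L + mu) = 24/364 = 0.0659


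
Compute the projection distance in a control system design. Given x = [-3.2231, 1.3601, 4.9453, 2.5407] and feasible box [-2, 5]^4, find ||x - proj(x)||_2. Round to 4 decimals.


Project each component onto [-2, 5].
clip(-3.2231) = -2.0, clip(1.3601) = 1.3601, clip(4.9453) = 4.9453, clip(2.5407) = 2.5407
Projection = [-2.0, 1.3601, 4.9453, 2.5407]
Squared diffs: [1.496, 0.0, 0.0, 0.0]
Distance = sqrt(1.496) = 1.2231


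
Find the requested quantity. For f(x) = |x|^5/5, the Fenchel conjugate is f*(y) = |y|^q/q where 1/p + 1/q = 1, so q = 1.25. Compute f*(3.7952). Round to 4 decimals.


The conjugate exponent q satisfies 1/p + 1/q = 1.
p = 5, so q = 5/(5 - 1) = 1.25
|y|^q = 3.7952^1.25 = 5.2972
f*(3.7952) = 5.2972 / 1.25 = 4.2377


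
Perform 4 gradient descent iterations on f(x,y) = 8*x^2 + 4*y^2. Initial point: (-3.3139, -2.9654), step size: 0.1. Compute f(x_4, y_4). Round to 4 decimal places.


Gradient descent on f(x,y) = 8*x^2 + 4*y^2.
Starting point: (-3.3139, -2.9654), alpha = 0.1
Step 1: grad_x = 2*8*-3.3139 = -53.0224, grad_y = 2*4*-2.9654 = -23.7232
  x_1 = -3.3139 - 0.1*-53.0224 = 1.9883
  y_1 = -2.9654 - 0.1*-23.7232 = -0.5931
Step 2: grad_x = 2*8*1.9883 = 31.8134, grad_y = 2*4*-0.5931 = -4.7446
  x_2 = 1.9883 - 0.1*31.8134 = -1.193
  y_2 = -0.5931 - 0.1*-4.7446 = -0.1186
Step 3: grad_x = 2*8*-1.193 = -19.0881, grad_y = 2*4*-0.1186 = -0.9489
  x_3 = -1.193 - 0.1*-19.0881 = 0.7158
  y_3 = -0.1186 - 0.1*-0.9489 = -0.0237
Step 4: grad_x = 2*8*0.7158 = 11.4528, grad_y = 2*4*-0.0237 = -0.1898
  x_4 = 0.7158 - 0.1*11.4528 = -0.4295
  y_4 = -0.0237 - 0.1*-0.1898 = -0.0047
f(-0.4295, -0.0047) = 8*(-0.4295)^2 + 4*(-0.0047)^2 = 1.4757


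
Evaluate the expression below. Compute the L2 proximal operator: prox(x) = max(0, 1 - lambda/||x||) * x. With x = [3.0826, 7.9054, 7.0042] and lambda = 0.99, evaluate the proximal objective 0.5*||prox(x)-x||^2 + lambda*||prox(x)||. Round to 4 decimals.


Step 1: Compute ||x||.
||x|| = 11.0026
Step 2: Compute scaling factor.
scale = max(0, 1 - 0.99/11.0026) = 0.91
Step 3: prox(x) = [2.8052, 7.1941, 6.374]
||prox(x)|| = 10.0126
Step 4: Proximal objective.
0.5*||prox-x||^2 = 0.4901
lambda*||prox|| = 9.9125
Total = 10.4025


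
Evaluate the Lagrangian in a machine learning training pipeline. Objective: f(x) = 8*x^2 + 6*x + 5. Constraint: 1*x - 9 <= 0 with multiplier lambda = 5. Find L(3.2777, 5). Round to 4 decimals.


Step 1: Evaluate f(x).
f(3.2777) = 8*3.2777^2 + 6*3.2777 + 5 = 110.6127
Step 2: Evaluate g(x).
g(3.2777) = 1*3.2777 - 9 = -5.7223
Step 3: Compute Lagrangian.
L = 110.6127 + 5*-5.7223 = 82.0012


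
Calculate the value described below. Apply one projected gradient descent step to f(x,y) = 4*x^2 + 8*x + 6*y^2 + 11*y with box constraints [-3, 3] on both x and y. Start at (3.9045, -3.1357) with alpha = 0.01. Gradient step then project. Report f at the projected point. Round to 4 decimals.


Step 1: Compute gradient at (3.9045, -3.1357).
grad_x = 2*4*3.9045 + 8 = 39.236
grad_y = 2*6*-3.1357 + 11 = -26.6284
Step 2: Gradient step.
x_raw = 3.9045 - 0.01*39.236 = 3.5121
y_raw = -3.1357 - 0.01*-26.6284 = -2.8694
Step 3: Project onto [-3, 3].
x_proj = clip(3.5121) = 3.0
y_proj = clip(-2.8694) = -2.8694
Step 4: Evaluate f.
f(3.0, -2.8694) = 77.8377


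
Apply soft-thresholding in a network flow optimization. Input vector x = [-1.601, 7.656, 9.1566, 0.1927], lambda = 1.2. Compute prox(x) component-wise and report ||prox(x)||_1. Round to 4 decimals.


Soft-thresholding with lambda = 1.2:
prox(-1.601) = sign(-1.601)*max(|-1.601| - 1.2, 0) = -0.401
prox(7.656) = sign(7.656)*max(|7.656| - 1.2, 0) = 6.456
prox(9.1566) = sign(9.1566)*max(|9.1566| - 1.2, 0) = 7.9566
prox(0.1927) = sign(0.1927)*max(|0.1927| - 1.2, 0) = 0.0
prox(x) = [-0.401, 6.456, 7.9566, 0.0]
||prox(x)||_1 = 0.401 + 6.456 + 7.9566 + 0.0 = 14.8136


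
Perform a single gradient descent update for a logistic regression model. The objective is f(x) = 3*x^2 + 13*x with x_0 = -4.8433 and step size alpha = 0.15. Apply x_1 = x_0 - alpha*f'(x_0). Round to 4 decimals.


We compute the gradient at x_0 and apply the update.
f'(x) = 6*x + 13
f'(-4.8433) = 6*-4.8433 + 13 = -16.0598
x_1 = -4.8433 - 0.15*-16.0598 = -2.4343


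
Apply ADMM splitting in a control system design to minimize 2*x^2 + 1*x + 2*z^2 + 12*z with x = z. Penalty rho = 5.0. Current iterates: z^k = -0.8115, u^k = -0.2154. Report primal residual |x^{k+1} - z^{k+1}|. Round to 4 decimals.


ADMM iteration with rho = 5.0, z^k = -0.8115, u^k = -0.2154
Step 1: x-update.
Minimize 2*x^2 + 1*x + (5.0/2)*(x + 0.8115 - 0.2154)^2
FOC: (2*2 + 5.0)*x = -1 + 5.0*(-0.8115 + 0.2154)
x^{k+1} = -0.4423
Step 2: z-update.
Minimize 2*z^2 + 12*z + (5.0/2)*(-0.4423 - z - 0.2154)^2
FOC: (2*2 + 5.0)*z = -12 + 5.0*(-0.4423 - 0.2154)
z^{k+1} = -1.6987
Step 3: u-update.
u^{k+1} = -0.2154 - 0.4423 + 1.6987 = 1.041
Step 4: Primal residual = |-0.4423 + 1.6987| = 1.2564


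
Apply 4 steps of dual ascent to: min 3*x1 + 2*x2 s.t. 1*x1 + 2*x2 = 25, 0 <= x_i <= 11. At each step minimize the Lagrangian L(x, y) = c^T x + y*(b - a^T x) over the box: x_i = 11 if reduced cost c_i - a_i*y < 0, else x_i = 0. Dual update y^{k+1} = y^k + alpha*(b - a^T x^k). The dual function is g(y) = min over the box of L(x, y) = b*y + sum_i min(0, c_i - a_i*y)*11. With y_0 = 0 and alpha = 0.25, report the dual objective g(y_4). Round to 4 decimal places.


Dual ascent for LP: min 3*x1 + 2*x2, 1*x1 + 2*x2 = 25, 0 <= x_i <= 11
Step 1: y^k = 0.0, reduced costs: (3.0, 2.0)
  x^k = (0.0, 0.0), subgradient = b - a^T x = 25.0
  y^{k+1} = 0.0 + 0.25*25.0 = 6.25
Step 2: y^k = 6.25, reduced costs: (-3.25, -10.5)
  x^k = (11.0, 11.0), subgradient = b - a^T x = -8.0
  y^{k+1} = 6.25 + 0.25*-8.0 = 4.25
Step 3: y^k = 4.25, reduced costs: (-1.25, -6.5)
  x^k = (11.0, 11.0), subgradient = b - a^T x = -8.0
  y^{k+1} = 4.25 + 0.25*-8.0 = 2.25
Step 4: y^k = 2.25, reduced costs: (0.75, -2.5)
  x^k = (0.0, 11.0), subgradient = b - a^T x = 3.0
  y^{k+1} = 2.25 + 0.25*3.0 = 3.0
Dual objective at y_4 = 3.0: reduced costs (0.0, -4.0), box minimizer x = (0.0, 11.0)
g(y_4) = b*y + (c1 - a1*y)*x1 + (c2 - a2*y)*x2 = 25*3.0 + 0.0*0.0 + (-4.0)*11.0 = 75.0 + 0.0 - 44.0 = 31.0


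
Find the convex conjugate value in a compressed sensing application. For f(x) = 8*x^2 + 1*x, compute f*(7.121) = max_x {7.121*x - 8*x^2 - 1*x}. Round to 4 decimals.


f*(y) = sup_x {y*x - a*x^2 - b*x} = sup_x {(y-b)*x - a*x^2}
FOC: (y - b) - 2a*x = 0 => x* = (y - b)/(2a)
x* = (7.121 - 1)/(2*8) = 0.3826
f*(7.121) = (y-b)^2/(4a) = (7.121 - 1)^2/(4*8)
= 37.4666/32 = 1.1708


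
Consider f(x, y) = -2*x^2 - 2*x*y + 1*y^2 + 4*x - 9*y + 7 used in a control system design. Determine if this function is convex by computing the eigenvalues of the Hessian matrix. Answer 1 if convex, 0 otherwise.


The Hessian of f(x,y) = -2*x^2 - 2*x*y + 1*y^2 + 4*x - 9*y + 7 is:
H = [[-4, -2], [-2, 2]]
Trace = -4 + 2 = -2
Determinant = -4*2 - (-2)^2 = -12
Discriminant = (-2)^2 - 4*-12 = 52.0
Eigenvalues: lambda_1 = -4.6056, lambda_2 = 2.6056
The function is not convex.

0


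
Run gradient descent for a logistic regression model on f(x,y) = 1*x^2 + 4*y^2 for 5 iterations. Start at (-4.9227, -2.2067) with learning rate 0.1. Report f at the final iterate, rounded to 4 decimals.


Gradient descent on f(x,y) = 1*x^2 + 4*y^2.
Starting point: (-4.9227, -2.2067), alpha = 0.1
Step 1: grad_x = 2*1*-4.9227 = -9.8454, grad_y = 2*4*-2.2067 = -17.6536
  x_1 = -4.9227 - 0.1*-9.8454 = -3.9382
  y_1 = -2.2067 - 0.1*-17.6536 = -0.4413
Step 2: grad_x = 2*1*-3.9382 = -7.8763, grad_y = 2*4*-0.4413 = -3.5307
  x_2 = -3.9382 - 0.1*-7.8763 = -3.1505
  y_2 = -0.4413 - 0.1*-3.5307 = -0.0883
Step 3: grad_x = 2*1*-3.1505 = -6.3011, grad_y = 2*4*-0.0883 = -0.7061
  x_3 = -3.1505 - 0.1*-6.3011 = -2.5204
  y_3 = -0.0883 - 0.1*-0.7061 = -0.0177
Step 4: grad_x = 2*1*-2.5204 = -5.0408, grad_y = 2*4*-0.0177 = -0.1412
  x_4 = -2.5204 - 0.1*-5.0408 = -2.0163
  y_4 = -0.0177 - 0.1*-0.1412 = -0.0035
Step 5: grad_x = 2*1*-2.0163 = -4.0327, grad_y = 2*4*-0.0035 = -0.0282
  x_5 = -2.0163 - 0.1*-4.0327 = -1.6131
  y_5 = -0.0035 - 0.1*-0.0282 = -0.0007
f(-1.6131, -0.0007) = 1*(-1.6131)^2 + 4*(-0.0007)^2 = 2.602


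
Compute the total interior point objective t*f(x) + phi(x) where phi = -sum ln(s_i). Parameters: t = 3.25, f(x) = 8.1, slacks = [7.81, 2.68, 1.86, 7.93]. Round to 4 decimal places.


Step 1: Compute log-barrier.
ln values: [2.0554, 0.9858, 0.6206, 2.0707]
phi = -(2.0554 + 0.9858 + 0.6206 + 2.0707) = -5.7325
Step 2: Compute augmented objective.
t*f(x) = 3.25*8.1 = 26.325
Total = 26.325 - 5.7325 = 20.5925


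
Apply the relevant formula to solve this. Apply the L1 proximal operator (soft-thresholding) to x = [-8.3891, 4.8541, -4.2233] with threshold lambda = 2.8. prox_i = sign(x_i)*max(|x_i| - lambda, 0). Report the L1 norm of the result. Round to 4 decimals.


Soft-thresholding with lambda = 2.8:
prox(-8.3891) = sign(-8.3891)*max(|-8.3891| - 2.8, 0) = -5.5891
prox(4.8541) = sign(4.8541)*max(|4.8541| - 2.8, 0) = 2.0541
prox(-4.2233) = sign(-4.2233)*max(|-4.2233| - 2.8, 0) = -1.4233
prox(x) = [-5.5891, 2.0541, -1.4233]
||prox(x)||_1 = 5.5891 + 2.0541 + 1.4233 = 9.0665


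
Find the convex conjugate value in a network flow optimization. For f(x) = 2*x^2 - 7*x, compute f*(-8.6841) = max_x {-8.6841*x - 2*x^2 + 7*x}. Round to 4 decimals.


f*(y) = sup_x {y*x - a*x^2 - b*x} = sup_x {(y-b)*x - a*x^2}
FOC: (y - b) - 2a*x = 0 => x* = (y - b)/(2a)
x* = (-8.6841 + 7)/(2*2) = -0.421
f*(-8.6841) = (y-b)^2/(4a) = (-8.6841 + 7)^2/(4*2)
= 2.8362/8 = 0.3545


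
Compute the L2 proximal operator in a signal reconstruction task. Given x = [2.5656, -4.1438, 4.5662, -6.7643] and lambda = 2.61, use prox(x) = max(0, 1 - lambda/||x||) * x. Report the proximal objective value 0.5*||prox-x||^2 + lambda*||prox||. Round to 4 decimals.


Step 1: Compute ||x||.
||x|| = 9.5058
Step 2: Compute scaling factor.
scale = max(0, 1 - 2.61/9.5058) = 0.7254
Step 3: prox(x) = [1.8612, -3.006, 3.3125, -4.907]
||prox(x)|| = 6.8958
Step 4: Proximal objective.
0.5*||prox-x||^2 = 3.4061
lambda*||prox|| = 17.998
Total = 21.404


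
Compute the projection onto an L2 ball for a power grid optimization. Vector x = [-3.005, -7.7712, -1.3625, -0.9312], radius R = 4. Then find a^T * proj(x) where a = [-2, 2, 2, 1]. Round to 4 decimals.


Step 1: Compute ||x|| (intermediates to 6 decimals).
||x|| = sqrt((-3.005)^2 + (-7.7712)^2 + (-1.3625)^2 + (-0.9312)^2) = 8.493828
Step 2: Project.
Since ||x|| > R, scale = R/||x|| = 4/8.493828 = 0.47093, proj(x) = scale * x
proj(x) = [-1.415145, -3.659691, -0.641642, -0.43853]
Step 3: Dot product.
a^T * proj(x) = -2*(-1.415145) + 2*(-3.659691) + 2*(-0.641642) + 1*(-0.43853) = -6.2109


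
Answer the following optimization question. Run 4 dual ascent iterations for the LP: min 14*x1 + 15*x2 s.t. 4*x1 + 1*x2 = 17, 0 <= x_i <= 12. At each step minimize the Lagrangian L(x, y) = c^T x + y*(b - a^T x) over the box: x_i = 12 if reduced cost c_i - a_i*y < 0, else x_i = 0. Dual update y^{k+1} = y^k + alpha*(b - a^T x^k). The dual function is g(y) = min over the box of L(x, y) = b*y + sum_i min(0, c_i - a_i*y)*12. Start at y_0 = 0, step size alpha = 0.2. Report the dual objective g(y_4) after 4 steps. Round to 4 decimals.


Dual ascent for LP: min 14*x1 + 15*x2, 4*x1 + 1*x2 = 17, 0 <= x_i <= 12
Step 1: y^k = 0.0, reduced costs: (14.0, 15.0)
  x^k = (0.0, 0.0), subgradient = b - a^T x = 17.0
  y^{k+1} = 0.0 + 0.2*17.0 = 3.4
Step 2: y^k = 3.4, reduced costs: (0.4, 11.6)
  x^k = (0.0, 0.0), subgradient = b - a^T x = 17.0
  y^{k+1} = 3.4 + 0.2*17.0 = 6.8
Step 3: y^k = 6.8, reduced costs: (-13.2, 8.2)
  x^k = (12.0, 0.0), subgradient = b - a^T x = -31.0
  y^{k+1} = 6.8 + 0.2*-31.0 = 0.6
Step 4: y^k = 0.6, reduced costs: (11.6, 14.4)
  x^k = (0.0, 0.0), subgradient = b - a^T x = 17.0
  y^{k+1} = 0.6 + 0.2*17.0 = 4.0
Dual objective at y_4 = 4.0: reduced costs (-2.0, 11.0), box minimizer x = (12.0, 0.0)
g(y_4) = b*y + (c1 - a1*y)*x1 + (c2 - a2*y)*x2 = 17*4.0 + (-2.0)*12.0 + 11.0*0.0 = 68.0 - 24.0 + 0.0 = 44.0


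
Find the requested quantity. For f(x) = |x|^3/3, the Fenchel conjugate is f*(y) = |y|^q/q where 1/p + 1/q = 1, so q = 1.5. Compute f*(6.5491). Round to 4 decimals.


The conjugate exponent q satisfies 1/p + 1/q = 1.
p = 3, so q = 3/(3 - 1) = 1.5
|y|^q = 6.5491^1.5 = 16.7599
f*(6.5491) = 16.7599 / 1.5 = 11.1733


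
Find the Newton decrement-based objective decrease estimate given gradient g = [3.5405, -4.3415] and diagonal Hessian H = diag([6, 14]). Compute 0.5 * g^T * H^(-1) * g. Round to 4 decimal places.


Step 1: H is diagonal, so H^(-1) * g = [0.5901, -0.3101].
Step 2: g^T H^(-1) g = sum_i g_i^2 / H_ii
  = (3.5405)^2/6 + (-4.3415)^2/14
  = 2.0892 + 1.3463 = 3.4355
Step 3: Objective decrease = 0.5 * g^T H^(-1) g = 1.7178


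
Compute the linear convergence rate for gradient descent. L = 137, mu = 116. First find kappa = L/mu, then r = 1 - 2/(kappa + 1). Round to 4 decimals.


Step 1: Compute the condition number.
kappa = L/mu = 137/116 = 1.181
Step 2: Compute the convergence rate.
r = 1 - 2/(kappa + 1) = 1 - 2*mu/(L + mu) = (L - mu)/(L + mu) = 21/253 = 0.083


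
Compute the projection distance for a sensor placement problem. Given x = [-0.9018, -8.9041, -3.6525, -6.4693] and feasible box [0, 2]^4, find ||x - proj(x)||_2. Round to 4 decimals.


Project each component onto [0, 2].
clip(-0.9018) = 0.0, clip(-8.9041) = 0.0, clip(-3.6525) = 0.0, clip(-6.4693) = 0.0
Projection = [0.0, 0.0, 0.0, 0.0]
Squared diffs: [0.8132, 79.283, 13.3408, 41.8518]
Distance = sqrt(135.2888) = 11.6314


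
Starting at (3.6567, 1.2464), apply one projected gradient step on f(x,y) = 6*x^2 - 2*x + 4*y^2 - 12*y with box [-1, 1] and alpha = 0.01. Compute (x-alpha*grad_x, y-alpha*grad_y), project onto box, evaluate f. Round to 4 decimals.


Step 1: Compute gradient at (3.6567, 1.2464).
grad_x = 2*6*3.6567 - 2 = 41.8804
grad_y = 2*4*1.2464 - 12 = -2.0288
Step 2: Gradient step.
x_raw = 3.6567 - 0.01*41.8804 = 3.2379
y_raw = 1.2464 - 0.01*-2.0288 = 1.2667
Step 3: Project onto [-1, 1].
x_proj = clip(3.2379) = 1.0
y_proj = clip(1.2667) = 1.0
Step 4: Evaluate f.
f(1.0, 1.0) = -4.0


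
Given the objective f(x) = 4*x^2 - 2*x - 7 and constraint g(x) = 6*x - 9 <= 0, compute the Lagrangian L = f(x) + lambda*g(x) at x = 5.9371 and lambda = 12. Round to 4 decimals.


Step 1: Evaluate f(x).
f(5.9371) = 4*5.9371^2 - 2*5.9371 - 7 = 122.1224
Step 2: Evaluate g(x).
g(5.9371) = 6*5.9371 - 9 = 26.6226
Step 3: Compute Lagrangian.
L = 122.1224 + 12*26.6226 = 441.5936


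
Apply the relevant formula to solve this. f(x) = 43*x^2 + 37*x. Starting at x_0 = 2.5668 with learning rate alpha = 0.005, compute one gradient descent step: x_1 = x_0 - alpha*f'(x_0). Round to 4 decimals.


We compute the gradient at x_0 and apply the update.
f'(x) = 86*x + 37
f'(2.5668) = 86*2.5668 + 37 = 257.7448
x_1 = 2.5668 - 0.005*257.7448 = 1.2781


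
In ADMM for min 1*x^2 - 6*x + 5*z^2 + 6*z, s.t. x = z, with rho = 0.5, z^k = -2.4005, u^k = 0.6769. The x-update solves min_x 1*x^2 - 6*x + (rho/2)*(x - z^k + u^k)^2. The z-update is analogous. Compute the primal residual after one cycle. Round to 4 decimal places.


ADMM iteration with rho = 0.5, z^k = -2.4005, u^k = 0.6769
Step 1: x-update.
Minimize 1*x^2 - 6*x + (0.5/2)*(x + 2.4005 + 0.6769)^2
FOC: (2*1 + 0.5)*x = 6 + 0.5*(-2.4005 - 0.6769)
x^{k+1} = 1.7845
Step 2: z-update.
Minimize 5*z^2 + 6*z + (0.5/2)*(1.7845 - z + 0.6769)^2
FOC: (2*5 + 0.5)*z = -6 + 0.5*(1.7845 + 0.6769)
z^{k+1} = -0.4542
Step 3: u-update.
u^{k+1} = 0.6769 + 1.7845 + 0.4542 = 2.9156
Step 4: Primal residual = |1.7845 + 0.4542| = 2.2387


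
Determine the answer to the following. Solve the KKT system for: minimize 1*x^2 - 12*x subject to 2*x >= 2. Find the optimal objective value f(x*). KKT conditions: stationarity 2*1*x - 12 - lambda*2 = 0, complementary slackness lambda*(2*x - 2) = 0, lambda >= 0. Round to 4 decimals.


Step 1: Try lambda = 0 (constraint inactive).
Stationarity: 2*1*x - 12 = 0
x* = 12/(2*1) = 6.0
Check constraint: 2*6.0 = 12.0 >= 2 -- satisfied.
Step 2: Compute optimal value.
f(x*) = 1*6.0^2 - 12*6.0 = -36.0


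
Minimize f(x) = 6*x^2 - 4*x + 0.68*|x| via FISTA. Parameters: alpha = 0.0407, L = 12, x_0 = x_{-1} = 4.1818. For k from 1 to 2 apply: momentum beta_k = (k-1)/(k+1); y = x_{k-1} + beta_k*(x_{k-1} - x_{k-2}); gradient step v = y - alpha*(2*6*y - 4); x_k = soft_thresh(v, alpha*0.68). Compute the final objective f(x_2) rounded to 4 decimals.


FISTA on f(x) = 6*x^2 - 4*x + 0.68*|x|
L = 12, alpha = 0.0407
Iteration 1: beta = 0.0, y = 4.1818 + 0.0*(4.1818 - 4.1818) = 4.1818
  grad(y) = 46.1816, v = y - alpha*grad = 2.3022
  prox(v) = soft_thresh(2.3022, 0.0277) = 2.2745
Iteration 2: beta = 0.3333, y = 2.2745 + 0.3333*(2.2745 - 4.1818) = 1.6388
  grad(y) = 15.6653, v = y - alpha*grad = 1.0012
  prox(v) = soft_thresh(1.0012, 0.0277) = 0.9735
f(x_2) = 6*0.9735^2 - 4*0.9735 + 0.68*|0.9735| = 2.4544


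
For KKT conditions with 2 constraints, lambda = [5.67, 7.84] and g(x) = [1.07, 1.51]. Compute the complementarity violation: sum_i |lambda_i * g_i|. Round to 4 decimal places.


KKT complementary slackness check:
lambda_1 * g_1 = 5.67 * 1.07 = 6.0669
lambda_2 * g_2 = 7.84 * 1.51 = 11.8384
Total violation = 6.0669 + 11.8384 = 17.9053


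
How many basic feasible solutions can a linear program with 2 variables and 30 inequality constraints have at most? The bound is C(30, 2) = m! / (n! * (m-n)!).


Each vertex corresponds to some choice of n active constraints out of m, so the number of vertices is at most C(m, n) = m! / (n!(m-n)!).
m = 30, n = 2
Numerator: 30 * 29
Denominator: 2! = 2
C(30, 2) = 435


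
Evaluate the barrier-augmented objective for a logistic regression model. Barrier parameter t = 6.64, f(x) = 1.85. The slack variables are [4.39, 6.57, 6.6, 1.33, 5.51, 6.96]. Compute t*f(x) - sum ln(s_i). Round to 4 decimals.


Step 1: Compute log-barrier.
ln values: [1.4793, 1.8825, 1.8871, 0.2852, 1.7066, 1.9402]
phi = -(1.4793 + 1.8825 + 1.8871 + 0.2852 + 1.7066 + 1.9402) = -9.1808
Step 2: Compute augmented objective.
t*f(x) = 6.64*1.85 = 12.284
Total = 12.284 - 9.1808 = 3.1032


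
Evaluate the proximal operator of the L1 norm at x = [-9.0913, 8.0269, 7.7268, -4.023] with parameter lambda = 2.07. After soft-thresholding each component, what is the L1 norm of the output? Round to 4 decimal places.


Soft-thresholding with lambda = 2.07:
prox(-9.0913) = sign(-9.0913)*max(|-9.0913| - 2.07, 0) = -7.0213
prox(8.0269) = sign(8.0269)*max(|8.0269| - 2.07, 0) = 5.9569
prox(7.7268) = sign(7.7268)*max(|7.7268| - 2.07, 0) = 5.6568
prox(-4.023) = sign(-4.023)*max(|-4.023| - 2.07, 0) = -1.953
prox(x) = [-7.0213, 5.9569, 5.6568, -1.953]
||prox(x)||_1 = 7.0213 + 5.9569 + 5.6568 + 1.953 = 20.588


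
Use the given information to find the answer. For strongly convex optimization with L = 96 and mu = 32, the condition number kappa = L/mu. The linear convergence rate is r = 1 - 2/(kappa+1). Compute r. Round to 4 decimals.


Step 1: Compute the condition number.
kappa = L/mu = 96/32 = 3.0
Step 2: Compute the convergence rate.
r = 1 - 2/(kappa + 1) = 1 - 2*mu/(L + mu) = (L - mu)/(L + mu) = 64/128 = 0.5


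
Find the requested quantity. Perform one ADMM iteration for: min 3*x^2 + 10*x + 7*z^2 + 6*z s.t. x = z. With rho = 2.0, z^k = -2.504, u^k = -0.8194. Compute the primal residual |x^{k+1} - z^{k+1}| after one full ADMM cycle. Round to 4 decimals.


ADMM iteration with rho = 2.0, z^k = -2.504, u^k = -0.8194
Step 1: x-update.
Minimize 3*x^2 + 10*x + (2.0/2)*(x + 2.504 - 0.8194)^2
FOC: (2*3 + 2.0)*x = -10 + 2.0*(-2.504 + 0.8194)
x^{k+1} = -1.6712
Step 2: z-update.
Minimize 7*z^2 + 6*z + (2.0/2)*(-1.6712 - z - 0.8194)^2
FOC: (2*7 + 2.0)*z = -6 + 2.0*(-1.6712 - 0.8194)
z^{k+1} = -0.6863
Step 3: u-update.
u^{k+1} = -0.8194 - 1.6712 + 0.6863 = -1.8042
Step 4: Primal residual = |-1.6712 + 0.6863| = 0.9848


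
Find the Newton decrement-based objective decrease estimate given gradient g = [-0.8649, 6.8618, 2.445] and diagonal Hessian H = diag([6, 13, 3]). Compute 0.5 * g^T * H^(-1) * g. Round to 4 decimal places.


Step 1: H is diagonal, so H^(-1) * g = [-0.1442, 0.5278, 0.815].
Step 2: g^T H^(-1) g = sum_i g_i^2 / H_ii
  = (-0.8649)^2/6 + (6.8618)^2/13 + (2.445)^2/3
  = 0.1247 + 3.6219 + 1.9927 = 5.7392
Step 3: Objective decrease = 0.5 * g^T H^(-1) g = 2.8696


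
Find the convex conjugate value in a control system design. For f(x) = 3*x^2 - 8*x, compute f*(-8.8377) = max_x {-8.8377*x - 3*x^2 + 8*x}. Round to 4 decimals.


f*(y) = sup_x {y*x - a*x^2 - b*x} = sup_x {(y-b)*x - a*x^2}
FOC: (y - b) - 2a*x = 0 => x* = (y - b)/(2a)
x* = (-8.8377 + 8)/(2*3) = -0.1396
f*(-8.8377) = (y-b)^2/(4a) = (-8.8377 + 8)^2/(4*3)
= 0.7017/12 = 0.0585


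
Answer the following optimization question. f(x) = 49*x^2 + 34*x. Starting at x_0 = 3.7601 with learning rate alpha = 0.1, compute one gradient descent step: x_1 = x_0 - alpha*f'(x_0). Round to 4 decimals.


We compute the gradient at x_0 and apply the update.
f'(x) = 98*x + 34
f'(3.7601) = 98*3.7601 + 34 = 402.4898
x_1 = 3.7601 - 0.1*402.4898 = -36.4889


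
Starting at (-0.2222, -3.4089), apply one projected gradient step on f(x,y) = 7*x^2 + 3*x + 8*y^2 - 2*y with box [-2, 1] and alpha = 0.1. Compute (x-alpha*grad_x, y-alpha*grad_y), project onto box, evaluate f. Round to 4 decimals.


Step 1: Compute gradient at (-0.2222, -3.4089).
grad_x = 2*7*-0.2222 + 3 = -0.1108
grad_y = 2*8*-3.4089 - 2 = -56.5424
Step 2: Gradient step.
x_raw = -0.2222 - 0.1*-0.1108 = -0.2111
y_raw = -3.4089 - 0.1*-56.5424 = 2.2453
Step 3: Project onto [-2, 1].
x_proj = clip(-0.2111) = -0.2111
y_proj = clip(2.2453) = 1.0
Step 4: Evaluate f.
f(-0.2111, 1.0) = 5.6786


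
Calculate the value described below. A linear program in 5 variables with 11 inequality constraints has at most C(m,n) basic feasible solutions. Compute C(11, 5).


Each vertex corresponds to some choice of n active constraints out of m, so the number of vertices is at most C(m, n) = m! / (n!(m-n)!).
m = 11, n = 5
Numerator: 11 * 10 * 9 * 8 * 7
Denominator: 5! = 120
C(11, 5) = 462


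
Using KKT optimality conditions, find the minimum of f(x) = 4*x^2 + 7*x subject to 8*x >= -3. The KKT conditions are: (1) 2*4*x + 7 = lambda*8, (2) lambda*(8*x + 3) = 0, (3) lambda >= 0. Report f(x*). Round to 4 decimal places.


Step 1: Try lambda = 0 (constraint inactive).
x_unc = -7/(2*4) = -0.875
Check: 8*-0.875 = -7.0 < -3 -- violated!
Step 2: Constraint must be active: 8*x = -3
x* = -3/8 = -0.375
lambda = (2*4*(-0.375) + 7)/8 = 0.5
Step 3: Compute optimal value.
f(x*) = 4*(-0.375)^2 + 7*(-0.375) = -2.0625


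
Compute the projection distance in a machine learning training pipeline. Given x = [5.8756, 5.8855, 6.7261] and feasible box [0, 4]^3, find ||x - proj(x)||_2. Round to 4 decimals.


Project each component onto [0, 4].
clip(5.8756) = 4.0, clip(5.8855) = 4.0, clip(6.7261) = 4.0
Projection = [4.0, 4.0, 4.0]
Squared diffs: [3.5179, 3.5551, 7.4316]
Distance = sqrt(14.5046) = 3.8085


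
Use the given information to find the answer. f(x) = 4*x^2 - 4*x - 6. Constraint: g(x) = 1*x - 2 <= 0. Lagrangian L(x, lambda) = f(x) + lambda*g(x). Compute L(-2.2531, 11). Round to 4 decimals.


Step 1: Evaluate f(x).
f(-2.2531) = 4*(-2.2531)^2 - 4*(-2.2531) - 6 = 23.3182
Step 2: Evaluate g(x).
g(-2.2531) = 1*-2.2531 - 2 = -4.2531
Step 3: Compute Lagrangian.
L = 23.3182 + 11*-4.2531 = -23.4659


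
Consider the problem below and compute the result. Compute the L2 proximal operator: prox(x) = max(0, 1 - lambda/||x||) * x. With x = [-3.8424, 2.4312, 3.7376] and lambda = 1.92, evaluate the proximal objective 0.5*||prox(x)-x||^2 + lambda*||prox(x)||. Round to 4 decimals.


Step 1: Compute ||x||.
||x|| = 5.886
Step 2: Compute scaling factor.
scale = max(0, 1 - 1.92/5.886) = 0.6738
Step 3: prox(x) = [-2.589, 1.6381, 2.5184]
||prox(x)|| = 3.966
Step 4: Proximal objective.
0.5*||prox-x||^2 = 1.8432
lambda*||prox|| = 7.6147
Total = 9.4578


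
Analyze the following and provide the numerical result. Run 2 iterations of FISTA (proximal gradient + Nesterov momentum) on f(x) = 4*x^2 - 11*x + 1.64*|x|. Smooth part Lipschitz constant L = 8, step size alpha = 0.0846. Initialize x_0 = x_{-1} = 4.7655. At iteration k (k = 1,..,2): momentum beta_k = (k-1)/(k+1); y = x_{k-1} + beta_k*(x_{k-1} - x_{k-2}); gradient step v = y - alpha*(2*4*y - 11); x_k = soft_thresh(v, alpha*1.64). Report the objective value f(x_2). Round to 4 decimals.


FISTA on f(x) = 4*x^2 - 11*x + 1.64*|x|
L = 8, alpha = 0.0846
Iteration 1: beta = 0.0, y = 4.7655 + 0.0*(4.7655 - 4.7655) = 4.7655
  grad(y) = 27.124, v = y - alpha*grad = 2.4708
  prox(v) = soft_thresh(2.4708, 0.1387) = 2.3321
Iteration 2: beta = 0.3333, y = 2.3321 + 0.3333*(2.3321 - 4.7655) = 1.5209
  grad(y) = 1.1674, v = y - alpha*grad = 1.4222
  prox(v) = soft_thresh(1.4222, 0.1387) = 1.2834
f(x_2) = 4*1.2834^2 - 11*1.2834 + 1.64*|1.2834| = -5.4241


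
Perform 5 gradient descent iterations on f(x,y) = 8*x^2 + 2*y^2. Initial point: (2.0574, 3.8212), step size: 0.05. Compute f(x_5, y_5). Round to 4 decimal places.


Gradient descent on f(x,y) = 8*x^2 + 2*y^2.
Starting point: (2.0574, 3.8212), alpha = 0.05
Step 1: grad_x = 2*8*2.0574 = 32.9184, grad_y = 2*2*3.8212 = 15.2848
  x_1 = 2.0574 - 0.05*32.9184 = 0.4115
  y_1 = 3.8212 - 0.05*15.2848 = 3.057
Step 2: grad_x = 2*8*0.4115 = 6.5837, grad_y = 2*2*3.057 = 12.2278
  x_2 = 0.4115 - 0.05*6.5837 = 0.0823
  y_2 = 3.057 - 0.05*12.2278 = 2.4456
Step 3: grad_x = 2*8*0.0823 = 1.3167, grad_y = 2*2*2.4456 = 9.7823
  x_3 = 0.0823 - 0.05*1.3167 = 0.0165
  y_3 = 2.4456 - 0.05*9.7823 = 1.9565
Step 4: grad_x = 2*8*0.0165 = 0.2633, grad_y = 2*2*1.9565 = 7.8258
  x_4 = 0.0165 - 0.05*0.2633 = 0.0033
  y_4 = 1.9565 - 0.05*7.8258 = 1.5652
Step 5: grad_x = 2*8*0.0033 = 0.0527, grad_y = 2*2*1.5652 = 6.2607
  x_5 = 0.0033 - 0.05*0.0527 = 0.0007
  y_5 = 1.5652 - 0.05*6.2607 = 1.2521
f(0.0007, 1.2521) = 8*0.0007^2 + 2*1.2521^2 = 3.1357


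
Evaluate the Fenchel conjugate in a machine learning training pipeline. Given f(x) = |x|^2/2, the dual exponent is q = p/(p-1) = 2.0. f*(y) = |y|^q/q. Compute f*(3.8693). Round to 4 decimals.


The conjugate exponent q satisfies 1/p + 1/q = 1.
p = 2, so q = 2/(2 - 1) = 2.0
|y|^q = 3.8693^2.0 = 14.9715
f*(3.8693) = 14.9715 / 2.0 = 7.4857


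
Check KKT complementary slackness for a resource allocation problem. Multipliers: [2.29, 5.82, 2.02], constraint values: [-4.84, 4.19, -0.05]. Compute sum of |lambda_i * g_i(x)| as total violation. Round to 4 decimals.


KKT complementary slackness check:
lambda_1 * g_1 = 2.29 * -4.84 = -11.0836
lambda_2 * g_2 = 5.82 * 4.19 = 24.3858
lambda_3 * g_3 = 2.02 * -0.05 = -0.101
Total violation = 11.0836 + 24.3858 + 0.101 = 35.5704


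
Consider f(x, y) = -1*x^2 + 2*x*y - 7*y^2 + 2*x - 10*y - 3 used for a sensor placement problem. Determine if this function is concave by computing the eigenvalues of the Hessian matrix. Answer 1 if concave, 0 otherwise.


The Hessian of f(x,y) = -1*x^2 + 2*x*y - 7*y^2 + 2*x - 10*y - 3 is:
H = [[-2, 2], [2, -14]]
Trace = -2 - 14 = -16
Determinant = -2*-14 - (2)^2 = 24
Discriminant = (-16)^2 - 4*24 = 160.0
Eigenvalues: lambda_1 = -14.3246, lambda_2 = -1.6754
The function is concave.

1


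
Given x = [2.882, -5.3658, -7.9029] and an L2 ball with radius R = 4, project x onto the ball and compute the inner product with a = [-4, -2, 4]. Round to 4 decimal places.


Step 1: Compute ||x|| (intermediates to 6 decimals).
||x|| = sqrt(2.882^2 + (-5.3658)^2 + (-7.9029)^2) = 9.977653
Step 2: Project.
Since ||x|| > R, scale = R/||x|| = 4/9.977653 = 0.400896, proj(x) = scale * x
proj(x) = [1.155382, -2.151128, -3.168241]
Step 3: Dot product.
a^T * proj(x) = -4*1.155382 - 2*(-2.151128) + 4*(-3.168241) = -12.9922


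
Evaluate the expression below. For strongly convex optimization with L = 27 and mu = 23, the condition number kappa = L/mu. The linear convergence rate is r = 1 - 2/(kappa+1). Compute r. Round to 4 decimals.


Step 1: Compute the condition number.
kappa = L/mu = 27/23 = 1.1739
Step 2: Compute the convergence rate.
r = 1 - 2/(kappa + 1) = 1 - 2*mu/(L + mu) = (L - mu)/(L + mu) = 4/50 = 0.08


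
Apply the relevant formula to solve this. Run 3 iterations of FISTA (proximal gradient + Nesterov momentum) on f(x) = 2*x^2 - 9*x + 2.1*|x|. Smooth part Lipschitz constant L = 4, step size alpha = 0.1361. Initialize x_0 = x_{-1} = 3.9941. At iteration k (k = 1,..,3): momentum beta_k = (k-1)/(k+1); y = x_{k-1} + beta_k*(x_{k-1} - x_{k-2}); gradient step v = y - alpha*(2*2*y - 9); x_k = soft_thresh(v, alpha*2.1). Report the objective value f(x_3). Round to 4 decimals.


FISTA on f(x) = 2*x^2 - 9*x + 2.1*|x|
L = 4, alpha = 0.1361
Iteration 1: beta = 0.0, y = 3.9941 + 0.0*(3.9941 - 3.9941) = 3.9941
  grad(y) = 6.9764, v = y - alpha*grad = 3.0446
  prox(v) = soft_thresh(3.0446, 0.2858) = 2.7588
Iteration 2: beta = 0.3333, y = 2.7588 + 0.3333*(2.7588 - 3.9941) = 2.347
  grad(y) = 0.3881, v = y - alpha*grad = 2.2942
  prox(v) = soft_thresh(2.2942, 0.2858) = 2.0084
Iteration 3: beta = 0.5, y = 2.0084 + 0.5*(2.0084 - 2.7588) = 1.6332
  grad(y) = -2.4672, v = y - alpha*grad = 1.969
  prox(v) = soft_thresh(1.969, 0.2858) = 1.6832
f(x_3) = 2*1.6832^2 - 9*1.6832 + 2.1*|1.6832| = -5.9478


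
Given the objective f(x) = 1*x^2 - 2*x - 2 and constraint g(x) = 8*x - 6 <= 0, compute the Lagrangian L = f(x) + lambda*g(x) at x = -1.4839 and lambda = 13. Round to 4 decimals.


Step 1: Evaluate f(x).
f(-1.4839) = 1*(-1.4839)^2 - 2*(-1.4839) - 2 = 3.1698
Step 2: Evaluate g(x).
g(-1.4839) = 8*-1.4839 - 6 = -17.8712
Step 3: Compute Lagrangian.
L = 3.1698 + 13*-17.8712 = -229.1558


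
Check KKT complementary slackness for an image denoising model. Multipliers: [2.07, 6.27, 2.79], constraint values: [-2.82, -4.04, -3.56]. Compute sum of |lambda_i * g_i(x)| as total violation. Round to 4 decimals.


KKT complementary slackness check:
lambda_1 * g_1 = 2.07 * -2.82 = -5.8374
lambda_2 * g_2 = 6.27 * -4.04 = -25.3308
lambda_3 * g_3 = 2.79 * -3.56 = -9.9324
Total violation = 5.8374 + 25.3308 + 9.9324 = 41.1006


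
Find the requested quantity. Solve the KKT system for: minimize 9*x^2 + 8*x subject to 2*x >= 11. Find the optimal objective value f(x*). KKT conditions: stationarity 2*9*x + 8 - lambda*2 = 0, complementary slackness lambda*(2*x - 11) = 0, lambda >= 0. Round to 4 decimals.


Step 1: Try lambda = 0 (constraint inactive).
x_unc = -8/(2*9) = -0.4444
Check: 2*-0.4444 = -0.8888 < 11 -- violated!
Step 2: Constraint must be active: 2*x = 11
x* = 11/2 = 5.5
lambda = (2*9*5.5 + 8)/2 = 53.5
Step 3: Compute optimal value.
f(x*) = 9*5.5^2 + 8*5.5 = 316.25


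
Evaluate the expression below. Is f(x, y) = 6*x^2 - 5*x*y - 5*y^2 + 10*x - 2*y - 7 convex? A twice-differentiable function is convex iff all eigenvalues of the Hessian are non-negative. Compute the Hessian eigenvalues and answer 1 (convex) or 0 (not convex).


The Hessian of f(x,y) = 6*x^2 - 5*x*y - 5*y^2 + 10*x - 2*y - 7 is:
H = [[12, -5], [-5, -10]]
Trace = 12 - 10 = 2
Determinant = 12*-10 - (-5)^2 = -145
Discriminant = (2)^2 - 4*-145 = 584.0
Eigenvalues: lambda_1 = -11.083, lambda_2 = 13.083
The function is not convex.

0


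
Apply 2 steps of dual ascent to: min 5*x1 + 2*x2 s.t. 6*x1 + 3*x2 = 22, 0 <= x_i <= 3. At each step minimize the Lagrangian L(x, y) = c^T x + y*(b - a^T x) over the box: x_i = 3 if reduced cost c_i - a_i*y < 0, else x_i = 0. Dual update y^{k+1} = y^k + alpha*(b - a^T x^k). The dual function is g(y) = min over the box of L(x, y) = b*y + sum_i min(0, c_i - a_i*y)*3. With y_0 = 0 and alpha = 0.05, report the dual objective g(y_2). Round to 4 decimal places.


Dual ascent for LP: min 5*x1 + 2*x2, 6*x1 + 3*x2 = 22, 0 <= x_i <= 3
Step 1: y^k = 0.0, reduced costs: (5.0, 2.0)
  x^k = (0.0, 0.0), subgradient = b - a^T x = 22.0
  y^{k+1} = 0.0 + 0.05*22.0 = 1.1
Step 2: y^k = 1.1, reduced costs: (-1.6, -1.3)
  x^k = (3.0, 3.0), subgradient = b - a^T x = -5.0
  y^{k+1} = 1.1 + 0.05*-5.0 = 0.85
Dual objective at y_2 = 0.85: reduced costs (-0.1, -0.55), box minimizer x = (3.0, 3.0)
g(y_2) = b*y + (c1 - a1*y)*x1 + (c2 - a2*y)*x2 = 22*0.85 + (-0.1)*3.0 + (-0.55)*3.0 = 18.7 - 0.3 - 1.65 = 16.75


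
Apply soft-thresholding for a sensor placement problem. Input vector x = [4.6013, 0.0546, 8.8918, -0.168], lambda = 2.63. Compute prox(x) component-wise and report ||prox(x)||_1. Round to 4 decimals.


Soft-thresholding with lambda = 2.63:
prox(4.6013) = sign(4.6013)*max(|4.6013| - 2.63, 0) = 1.9713
prox(0.0546) = sign(0.0546)*max(|0.0546| - 2.63, 0) = 0.0
prox(8.8918) = sign(8.8918)*max(|8.8918| - 2.63, 0) = 6.2618
prox(-0.168) = sign(-0.168)*max(|-0.168| - 2.63, 0) = 0.0
prox(x) = [1.9713, 0.0, 6.2618, 0.0]
||prox(x)||_1 = 1.9713 + 0.0 + 6.2618 + 0.0 = 8.2331


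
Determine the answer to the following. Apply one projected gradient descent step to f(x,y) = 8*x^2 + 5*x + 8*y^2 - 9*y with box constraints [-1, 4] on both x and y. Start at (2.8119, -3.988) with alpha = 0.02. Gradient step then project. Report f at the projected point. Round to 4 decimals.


Step 1: Compute gradient at (2.8119, -3.988).
grad_x = 2*8*2.8119 + 5 = 49.9904
grad_y = 2*8*-3.988 - 9 = -72.808
Step 2: Gradient step.
x_raw = 2.8119 - 0.02*49.9904 = 1.8121
y_raw = -3.988 - 0.02*-72.808 = -2.5318
Step 3: Project onto [-1, 4].
x_proj = clip(1.8121) = 1.8121
y_proj = clip(-2.5318) = -1.0
Step 4: Evaluate f.
f(1.8121, -1.0) = 52.3299


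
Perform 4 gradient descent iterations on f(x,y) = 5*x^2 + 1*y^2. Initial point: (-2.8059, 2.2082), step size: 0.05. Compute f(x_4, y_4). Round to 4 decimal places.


Gradient descent on f(x,y) = 5*x^2 + 1*y^2.
Starting point: (-2.8059, 2.2082), alpha = 0.05
Step 1: grad_x = 2*5*-2.8059 = -28.059, grad_y = 2*1*2.2082 = 4.4164
  x_1 = -2.8059 - 0.05*-28.059 = -1.403
  y_1 = 2.2082 - 0.05*4.4164 = 1.9874
Step 2: grad_x = 2*5*-1.403 = -14.0295, grad_y = 2*1*1.9874 = 3.9748
  x_2 = -1.403 - 0.05*-14.0295 = -0.7015
  y_2 = 1.9874 - 0.05*3.9748 = 1.7886
Step 3: grad_x = 2*5*-0.7015 = -7.0148, grad_y = 2*1*1.7886 = 3.5773
  x_3 = -0.7015 - 0.05*-7.0148 = -0.3507
  y_3 = 1.7886 - 0.05*3.5773 = 1.6098
Step 4: grad_x = 2*5*-0.3507 = -3.5074, grad_y = 2*1*1.6098 = 3.2196
  x_4 = -0.3507 - 0.05*-3.5074 = -0.1754
  y_4 = 1.6098 - 0.05*3.2196 = 1.4488
f(-0.1754, 1.4488) = 5*(-0.1754)^2 + 1*1.4488^2 = 2.2528


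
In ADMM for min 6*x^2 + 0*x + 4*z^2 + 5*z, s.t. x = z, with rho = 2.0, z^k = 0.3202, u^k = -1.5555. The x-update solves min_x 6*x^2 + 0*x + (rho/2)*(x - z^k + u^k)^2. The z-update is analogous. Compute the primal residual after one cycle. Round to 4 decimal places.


ADMM iteration with rho = 2.0, z^k = 0.3202, u^k = -1.5555
Step 1: x-update.
Minimize 6*x^2 + 0*x + (2.0/2)*(x - 0.3202 - 1.5555)^2
FOC: (2*6 + 2.0)*x = 0 + 2.0*(0.3202 + 1.5555)
x^{k+1} = 0.268
Step 2: z-update.
Minimize 4*z^2 + 5*z + (2.0/2)*(0.268 - z - 1.5555)^2
FOC: (2*4 + 2.0)*z = -5 + 2.0*(0.268 - 1.5555)
z^{k+1} = -0.7575
Step 3: u-update.
u^{k+1} = -1.5555 + 0.268 + 0.7575 = -0.53
Step 4: Primal residual = |0.268 + 0.7575| = 1.0255


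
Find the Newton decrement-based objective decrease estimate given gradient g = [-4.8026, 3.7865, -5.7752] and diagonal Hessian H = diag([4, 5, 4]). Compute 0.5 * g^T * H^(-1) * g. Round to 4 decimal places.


Step 1: H is diagonal, so H^(-1) * g = [-1.2007, 0.7573, -1.4438].
Step 2: g^T H^(-1) g = sum_i g_i^2 / H_ii
  = (-4.8026)^2/4 + (3.7865)^2/5 + (-5.7752)^2/4
  = 5.7662 + 2.8675 + 8.3382 = 16.972
Step 3: Objective decrease = 0.5 * g^T H^(-1) g = 8.486


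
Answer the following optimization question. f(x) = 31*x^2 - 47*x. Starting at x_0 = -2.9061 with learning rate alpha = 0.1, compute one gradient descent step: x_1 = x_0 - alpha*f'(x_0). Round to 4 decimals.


We compute the gradient at x_0 and apply the update.
f'(x) = 62*x - 47
f'(-2.9061) = 62*-2.9061 - 47 = -227.1782
x_1 = -2.9061 - 0.1*-227.1782 = 19.8117


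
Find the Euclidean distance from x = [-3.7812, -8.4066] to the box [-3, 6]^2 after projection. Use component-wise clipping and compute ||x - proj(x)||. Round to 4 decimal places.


Project each component onto [-3, 6].
clip(-3.7812) = -3.0, clip(-8.4066) = -3.0
Projection = [-3.0, -3.0]
Squared diffs: [0.6103, 29.2313]
Distance = sqrt(29.8416) = 5.4627


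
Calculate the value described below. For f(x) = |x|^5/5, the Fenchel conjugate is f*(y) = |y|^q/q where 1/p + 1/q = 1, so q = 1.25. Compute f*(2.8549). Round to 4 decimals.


The conjugate exponent q satisfies 1/p + 1/q = 1.
p = 5, so q = 5/(5 - 1) = 1.25
|y|^q = 2.8549^1.25 = 3.711
f*(2.8549) = 3.711 / 1.25 = 2.9688


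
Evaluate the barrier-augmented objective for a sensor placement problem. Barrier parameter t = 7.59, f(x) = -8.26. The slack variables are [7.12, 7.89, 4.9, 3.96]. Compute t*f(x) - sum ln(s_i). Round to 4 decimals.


Step 1: Compute log-barrier.
ln values: [1.9629, 2.0656, 1.5892, 1.3762]
phi = -(1.9629 + 2.0656 + 1.5892 + 1.3762) = -6.994
Step 2: Compute augmented objective.
t*f(x) = 7.59*-8.26 = -62.6934
Total = -62.6934 - 6.994 = -69.6874


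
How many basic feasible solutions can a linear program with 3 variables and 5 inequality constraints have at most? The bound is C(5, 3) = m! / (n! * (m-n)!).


Each vertex corresponds to some choice of n active constraints out of m, so the number of vertices is at most C(m, n) = m! / (n!(m-n)!).
m = 5, n = 3
Numerator: 5 * 4 * 3
Denominator: 3! = 6
C(5, 3) = 10


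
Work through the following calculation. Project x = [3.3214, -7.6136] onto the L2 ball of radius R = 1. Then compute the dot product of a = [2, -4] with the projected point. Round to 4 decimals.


Step 1: Compute ||x|| (intermediates to 6 decimals).
||x|| = sqrt(3.3214^2 + (-7.6136)^2) = 8.30654
Step 2: Project.
Since ||x|| > R, scale = R/||x|| = 1/8.30654 = 0.120387, proj(x) = scale * x
proj(x) = [0.399853, -0.916578]
Step 3: Dot product.
a^T * proj(x) = 2*0.399853 - 4*(-0.916578) = 4.466
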